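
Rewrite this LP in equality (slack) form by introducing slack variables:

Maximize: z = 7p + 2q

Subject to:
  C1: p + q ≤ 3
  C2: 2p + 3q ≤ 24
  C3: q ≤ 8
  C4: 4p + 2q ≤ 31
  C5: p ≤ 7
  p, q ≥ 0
max z = 7p + 2q

s.t.
  p + q + s1 = 3
  2p + 3q + s2 = 24
  q + s3 = 8
  4p + 2q + s4 = 31
  p + s5 = 7
  p, q, s1, s2, s3, s4, s5 ≥ 0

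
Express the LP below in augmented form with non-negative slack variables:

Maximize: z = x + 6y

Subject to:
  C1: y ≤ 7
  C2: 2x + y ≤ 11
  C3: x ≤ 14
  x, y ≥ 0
max z = x + 6y

s.t.
  y + s1 = 7
  2x + y + s2 = 11
  x + s3 = 14
  x, y, s1, s2, s3 ≥ 0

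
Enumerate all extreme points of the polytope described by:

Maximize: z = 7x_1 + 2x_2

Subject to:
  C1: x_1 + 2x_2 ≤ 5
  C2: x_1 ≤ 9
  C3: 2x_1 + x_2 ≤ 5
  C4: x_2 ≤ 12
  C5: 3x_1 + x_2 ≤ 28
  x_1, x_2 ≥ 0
Each vertex is the intersection of two constraint boundaries that also satisfies all remaining constraints:
  x_1 = 0 and x_2 = 0 → (0, 0)
  2x_1 + x_2 = 5 and x_2 = 0 → (2.5, 0)
  x_1 + 2x_2 = 5 and 2x_1 + x_2 = 5 → (1.667, 1.667)
  x_1 + 2x_2 = 5 and x_1 = 0 → (0, 2.5)

Vertices: (0, 0), (2.5, 0), (1.667, 1.667), (0, 2.5)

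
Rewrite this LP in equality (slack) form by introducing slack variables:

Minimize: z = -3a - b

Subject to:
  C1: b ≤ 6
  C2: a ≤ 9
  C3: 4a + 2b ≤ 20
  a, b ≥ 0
min z = -3a - b

s.t.
  b + s1 = 6
  a + s2 = 9
  4a + 2b + s3 = 20
  a, b, s1, s2, s3 ≥ 0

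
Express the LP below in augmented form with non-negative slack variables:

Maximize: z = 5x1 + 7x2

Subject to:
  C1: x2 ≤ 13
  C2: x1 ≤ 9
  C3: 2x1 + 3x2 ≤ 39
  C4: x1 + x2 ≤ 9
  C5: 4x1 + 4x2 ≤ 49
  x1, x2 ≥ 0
max z = 5x1 + 7x2

s.t.
  x2 + s1 = 13
  x1 + s2 = 9
  2x1 + 3x2 + s3 = 39
  x1 + x2 + s4 = 9
  4x1 + 4x2 + s5 = 49
  x1, x2, s1, s2, s3, s4, s5 ≥ 0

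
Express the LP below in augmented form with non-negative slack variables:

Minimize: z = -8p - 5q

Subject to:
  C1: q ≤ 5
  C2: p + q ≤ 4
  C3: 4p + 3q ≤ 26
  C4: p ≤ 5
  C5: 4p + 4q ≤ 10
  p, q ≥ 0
min z = -8p - 5q

s.t.
  q + s1 = 5
  p + q + s2 = 4
  4p + 3q + s3 = 26
  p + s4 = 5
  4p + 4q + s5 = 10
  p, q, s1, s2, s3, s4, s5 ≥ 0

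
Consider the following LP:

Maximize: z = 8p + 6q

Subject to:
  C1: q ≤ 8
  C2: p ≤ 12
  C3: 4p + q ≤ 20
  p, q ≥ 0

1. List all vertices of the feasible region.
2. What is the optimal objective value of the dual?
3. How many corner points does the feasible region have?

1. (0, 0), (5, 0), (3, 8), (0, 8)
2. 72 (by strong duality, equal to the primal optimum)
3. 4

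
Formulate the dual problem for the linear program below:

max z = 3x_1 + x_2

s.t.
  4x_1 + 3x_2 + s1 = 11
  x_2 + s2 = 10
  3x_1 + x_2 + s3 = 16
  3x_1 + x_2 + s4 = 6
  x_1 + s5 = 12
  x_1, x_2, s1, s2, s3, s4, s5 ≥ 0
Minimize: z = 11y1 + 10y2 + 16y3 + 6y4 + 12y5

Subject to:
  C1: -4y1 - 3y3 - 3y4 - y5 ≤ -3
  C2: -3y1 - y2 - y3 - y4 ≤ -1
  y1, y2, y3, y4, y5 ≥ 0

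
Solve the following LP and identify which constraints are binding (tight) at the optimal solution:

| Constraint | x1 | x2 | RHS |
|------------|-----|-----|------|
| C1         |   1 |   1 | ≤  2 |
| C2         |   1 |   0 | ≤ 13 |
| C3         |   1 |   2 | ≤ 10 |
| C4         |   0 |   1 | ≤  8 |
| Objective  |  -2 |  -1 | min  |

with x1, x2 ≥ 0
Optimal: x1 = 2, x2 = 0
Slack at optimum:
  C1: slack = 0 (binding)
  C2: slack = 11
  C3: slack = 8
  C4: slack = 8
  x1 ≥ 0: x1 = 2
  x2 ≥ 0: x2 = 0 (binding)
Binding constraints: C1, x2 ≥ 0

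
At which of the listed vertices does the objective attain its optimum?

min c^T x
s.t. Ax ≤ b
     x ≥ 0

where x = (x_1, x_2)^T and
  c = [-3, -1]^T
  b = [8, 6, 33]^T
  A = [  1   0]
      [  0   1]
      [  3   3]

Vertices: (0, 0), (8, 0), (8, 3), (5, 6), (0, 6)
(8, 3) with z = -27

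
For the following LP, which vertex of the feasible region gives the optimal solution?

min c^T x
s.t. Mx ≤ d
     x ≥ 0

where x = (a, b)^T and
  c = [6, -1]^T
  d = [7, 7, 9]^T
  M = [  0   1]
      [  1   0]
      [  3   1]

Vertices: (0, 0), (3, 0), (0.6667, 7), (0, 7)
Evaluating z = 6a - b at each vertex:
  (0, 0): z = 0
  (3, 0): z = 18
  (0.6667, 7): z = -3
  (0, 7): z = -7

The smallest value is z = -7, attained at (0, 7).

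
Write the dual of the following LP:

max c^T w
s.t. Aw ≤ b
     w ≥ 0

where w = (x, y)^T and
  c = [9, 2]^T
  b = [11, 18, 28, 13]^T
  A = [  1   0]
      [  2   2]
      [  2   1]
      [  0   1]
Minimize: z = 11y1 + 18y2 + 28y3 + 13y4

Subject to:
  C1: -y1 - 2y2 - 2y3 ≤ -9
  C2: -2y2 - y3 - y4 ≤ -2
  y1, y2, y3, y4 ≥ 0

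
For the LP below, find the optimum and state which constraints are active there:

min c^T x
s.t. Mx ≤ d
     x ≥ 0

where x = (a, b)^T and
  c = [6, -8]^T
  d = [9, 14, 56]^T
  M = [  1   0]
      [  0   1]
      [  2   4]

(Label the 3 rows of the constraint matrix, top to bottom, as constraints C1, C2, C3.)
Optimal: a = 0, b = 14
Slack at optimum:
  C1: slack = 9
  C2: slack = 0 (binding)
  C3: slack = 0 (binding)
  a ≥ 0: a = 0 (binding)
  b ≥ 0: b = 14
Binding constraints: C2, C3, a ≥ 0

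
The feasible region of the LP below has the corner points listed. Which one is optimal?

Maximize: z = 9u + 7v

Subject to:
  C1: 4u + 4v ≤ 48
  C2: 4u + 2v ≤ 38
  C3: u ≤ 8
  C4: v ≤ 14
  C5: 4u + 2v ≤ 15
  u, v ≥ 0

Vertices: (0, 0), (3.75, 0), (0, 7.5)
(0, 7.5) with z = 52.5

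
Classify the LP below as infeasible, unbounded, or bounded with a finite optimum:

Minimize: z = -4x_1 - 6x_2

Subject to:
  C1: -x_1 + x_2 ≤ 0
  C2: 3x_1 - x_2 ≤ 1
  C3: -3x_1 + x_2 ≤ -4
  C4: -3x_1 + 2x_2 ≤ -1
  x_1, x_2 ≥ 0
C2 requires 3x_1 - x_2 ≤ 1, while C3 (-3x_1 + x_2 ≤ -4) is equivalent to 3x_1 - x_2 ≥ 4. Together they would need 4 ≤ 3x_1 - x_2 ≤ 1, which is impossible since 4 > 1. No point satisfies all constraints.

The feasible region is empty; the LP is infeasible.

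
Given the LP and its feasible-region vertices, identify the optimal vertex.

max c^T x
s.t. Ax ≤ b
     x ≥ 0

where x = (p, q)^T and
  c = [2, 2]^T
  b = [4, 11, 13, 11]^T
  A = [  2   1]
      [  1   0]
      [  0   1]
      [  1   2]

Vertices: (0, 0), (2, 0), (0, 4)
Evaluating z = 2p + 2q at each vertex:
  (0, 0): z = 0
  (2, 0): z = 4
  (0, 4): z = 8

The largest value is z = 8, attained at (0, 4).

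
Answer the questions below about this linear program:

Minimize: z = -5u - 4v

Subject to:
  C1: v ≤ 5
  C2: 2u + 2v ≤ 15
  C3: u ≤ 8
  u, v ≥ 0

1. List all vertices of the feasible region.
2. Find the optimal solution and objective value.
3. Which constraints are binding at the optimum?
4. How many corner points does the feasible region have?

1. (0, 0), (7.5, 0), (2.5, 5), (0, 5)
2. u = 7.5, v = 0, z = -37.5
3. C2, v ≥ 0
4. 4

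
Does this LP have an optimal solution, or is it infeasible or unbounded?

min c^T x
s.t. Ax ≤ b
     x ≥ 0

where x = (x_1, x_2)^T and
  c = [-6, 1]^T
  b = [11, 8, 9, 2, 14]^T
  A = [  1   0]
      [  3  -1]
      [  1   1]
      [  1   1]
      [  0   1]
The point (2, 0) satisfies every constraint, so the LP is feasible; the constraints give x_1 ≤ 11 and x_2 ≤ 14, which with x_1, x_2 ≥ 0 keep the feasible region inside a bounded box. A feasible, bounded LP attains a finite optimum at a vertex.

Feasible with finite optimum z* = -12 at (2, 0).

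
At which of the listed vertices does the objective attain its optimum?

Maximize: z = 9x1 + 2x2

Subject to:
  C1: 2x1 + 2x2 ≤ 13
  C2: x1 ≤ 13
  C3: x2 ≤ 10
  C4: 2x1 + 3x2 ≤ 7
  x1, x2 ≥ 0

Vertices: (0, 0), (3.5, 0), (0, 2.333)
(3.5, 0) with z = 31.5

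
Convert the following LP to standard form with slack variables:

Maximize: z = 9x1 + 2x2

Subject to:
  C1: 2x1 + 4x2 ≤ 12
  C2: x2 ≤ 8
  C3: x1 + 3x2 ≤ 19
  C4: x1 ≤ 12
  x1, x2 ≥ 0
max z = 9x1 + 2x2

s.t.
  2x1 + 4x2 + s1 = 12
  x2 + s2 = 8
  x1 + 3x2 + s3 = 19
  x1 + s4 = 12
  x1, x2, s1, s2, s3, s4 ≥ 0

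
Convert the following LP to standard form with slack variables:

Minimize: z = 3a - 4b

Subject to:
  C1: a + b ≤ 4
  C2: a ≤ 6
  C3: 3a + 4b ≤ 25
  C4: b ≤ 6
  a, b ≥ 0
min z = 3a - 4b

s.t.
  a + b + s1 = 4
  a + s2 = 6
  3a + 4b + s3 = 25
  b + s4 = 6
  a, b, s1, s2, s3, s4 ≥ 0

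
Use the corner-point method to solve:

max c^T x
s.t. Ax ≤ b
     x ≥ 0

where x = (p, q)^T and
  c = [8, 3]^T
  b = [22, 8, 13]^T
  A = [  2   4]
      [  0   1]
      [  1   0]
p = 11, q = 0, z = 88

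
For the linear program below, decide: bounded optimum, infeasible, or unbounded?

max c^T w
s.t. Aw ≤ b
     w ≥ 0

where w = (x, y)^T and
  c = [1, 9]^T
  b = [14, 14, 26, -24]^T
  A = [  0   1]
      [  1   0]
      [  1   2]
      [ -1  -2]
The point (0, 13) satisfies every constraint, so the LP is feasible; the constraints give x ≤ 14 and y ≤ 14, which with x, y ≥ 0 keep the feasible region inside a bounded box. A feasible, bounded LP attains a finite optimum at a vertex.

Evaluating z = x + 9y at each vertex:
  (14, 5): z = 59
  (14, 6): z = 68
  (0, 13): z = 117
  (0, 12): z = 108

Bounded optimum: z* = 117 at (0, 13).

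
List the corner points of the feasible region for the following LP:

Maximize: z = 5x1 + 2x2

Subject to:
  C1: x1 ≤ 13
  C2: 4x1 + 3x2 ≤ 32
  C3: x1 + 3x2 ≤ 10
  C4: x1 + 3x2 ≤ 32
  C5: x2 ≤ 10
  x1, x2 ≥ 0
Each vertex is the intersection of two constraint boundaries that also satisfies all remaining constraints:
  x1 = 0 and x2 = 0 → (0, 0)
  4x1 + 3x2 = 32 and x2 = 0 → (8, 0)
  4x1 + 3x2 = 32 and x1 + 3x2 = 10 → (7.333, 0.8889)
  x1 + 3x2 = 10 and x1 = 0 → (0, 3.333)

Vertices: (0, 0), (8, 0), (7.333, 0.8889), (0, 3.333)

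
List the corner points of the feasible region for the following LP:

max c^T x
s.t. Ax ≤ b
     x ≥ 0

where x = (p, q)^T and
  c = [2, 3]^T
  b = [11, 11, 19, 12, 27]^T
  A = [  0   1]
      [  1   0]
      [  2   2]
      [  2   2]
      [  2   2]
Each vertex is the intersection of two constraint boundaries that also satisfies all remaining constraints:
  p = 0 and q = 0 → (0, 0)
  2p + 2q = 12 and q = 0 → (6, 0)
  2p + 2q = 12 and p = 0 → (0, 6)

Vertices: (0, 0), (6, 0), (0, 6)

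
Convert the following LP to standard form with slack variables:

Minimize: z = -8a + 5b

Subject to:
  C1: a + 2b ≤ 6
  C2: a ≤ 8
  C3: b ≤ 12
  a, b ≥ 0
min z = -8a + 5b

s.t.
  a + 2b + s1 = 6
  a + s2 = 8
  b + s3 = 12
  a, b, s1, s2, s3 ≥ 0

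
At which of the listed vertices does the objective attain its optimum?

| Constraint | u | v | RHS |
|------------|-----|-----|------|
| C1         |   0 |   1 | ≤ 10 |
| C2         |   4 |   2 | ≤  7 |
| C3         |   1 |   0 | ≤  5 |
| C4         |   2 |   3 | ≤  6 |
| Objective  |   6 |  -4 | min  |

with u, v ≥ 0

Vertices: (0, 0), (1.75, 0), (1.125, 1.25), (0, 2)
Evaluating z = 6u - 4v at each vertex:
  (0, 0): z = 0
  (1.75, 0): z = 10.5
  (1.125, 1.25): z = 1.75
  (0, 2): z = -8

The smallest value is z = -8, attained at (0, 2).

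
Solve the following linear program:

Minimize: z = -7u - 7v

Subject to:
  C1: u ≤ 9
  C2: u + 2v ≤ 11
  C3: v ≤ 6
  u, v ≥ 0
Each vertex is the intersection of two constraint boundaries that also satisfies all remaining constraints:
  u = 0 and v = 0 → (0, 0)
  u = 9 and v = 0 → (9, 0)
  u = 9 and u + 2v = 11 → (9, 1)
  u + 2v = 11 and u = 0 → (0, 5.5)

Evaluating z = -7u - 7v at each vertex:
  (0, 0): z = 0
  (9, 0): z = -63
  (9, 1): z = -70
  (0, 5.5): z = -38.5

The minimum is at (9, 1) with z = -70.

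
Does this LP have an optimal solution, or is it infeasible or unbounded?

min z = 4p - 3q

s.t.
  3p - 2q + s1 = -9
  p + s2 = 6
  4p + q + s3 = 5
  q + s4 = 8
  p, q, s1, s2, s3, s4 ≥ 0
The point (0, 5) satisfies every constraint, so the LP is feasible; the constraints give p ≤ 6 and q ≤ 8, which with p, q ≥ 0 keep the feasible region inside a bounded box. A feasible, bounded LP attains a finite optimum at a vertex.

Evaluating z = 4p - 3q at each vertex:
  (0, 4.5): z = -13.5
  (0.09091, 4.636): z = -13.55
  (0, 5): z = -15

Feasible with finite optimum z* = -15 at (0, 5).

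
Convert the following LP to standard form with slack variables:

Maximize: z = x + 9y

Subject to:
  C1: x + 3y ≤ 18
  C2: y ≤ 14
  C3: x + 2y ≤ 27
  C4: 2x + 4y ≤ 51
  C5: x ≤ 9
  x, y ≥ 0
max z = x + 9y

s.t.
  x + 3y + s1 = 18
  y + s2 = 14
  x + 2y + s3 = 27
  2x + 4y + s4 = 51
  x + s5 = 9
  x, y, s1, s2, s3, s4, s5 ≥ 0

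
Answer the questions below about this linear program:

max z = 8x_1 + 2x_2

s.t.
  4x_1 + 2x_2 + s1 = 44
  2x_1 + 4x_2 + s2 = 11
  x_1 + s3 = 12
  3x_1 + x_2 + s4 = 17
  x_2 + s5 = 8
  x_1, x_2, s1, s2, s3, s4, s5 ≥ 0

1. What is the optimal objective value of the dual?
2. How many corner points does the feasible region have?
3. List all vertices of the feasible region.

1. 44 (by strong duality, equal to the primal optimum)
2. 3
3. (0, 0), (5.5, 0), (0, 2.75)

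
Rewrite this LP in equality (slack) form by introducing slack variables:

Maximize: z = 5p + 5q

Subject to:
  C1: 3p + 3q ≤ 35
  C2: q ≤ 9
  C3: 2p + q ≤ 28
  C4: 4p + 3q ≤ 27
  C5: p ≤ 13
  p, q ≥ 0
max z = 5p + 5q

s.t.
  3p + 3q + s1 = 35
  q + s2 = 9
  2p + q + s3 = 28
  4p + 3q + s4 = 27
  p + s5 = 13
  p, q, s1, s2, s3, s4, s5 ≥ 0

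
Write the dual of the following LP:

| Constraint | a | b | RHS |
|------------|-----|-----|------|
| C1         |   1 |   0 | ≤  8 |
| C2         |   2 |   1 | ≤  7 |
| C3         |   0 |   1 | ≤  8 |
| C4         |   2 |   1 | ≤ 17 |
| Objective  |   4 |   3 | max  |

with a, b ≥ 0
Minimize: z = 8y1 + 7y2 + 8y3 + 17y4

Subject to:
  C1: -y1 - 2y2 - 2y4 ≤ -4
  C2: -y2 - y3 - y4 ≤ -3
  y1, y2, y3, y4 ≥ 0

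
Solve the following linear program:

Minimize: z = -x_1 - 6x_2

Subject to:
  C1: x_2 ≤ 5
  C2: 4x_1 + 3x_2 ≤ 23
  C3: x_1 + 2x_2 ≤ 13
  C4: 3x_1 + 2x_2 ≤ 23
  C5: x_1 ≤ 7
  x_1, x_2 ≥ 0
x_1 = 2, x_2 = 5, z = -32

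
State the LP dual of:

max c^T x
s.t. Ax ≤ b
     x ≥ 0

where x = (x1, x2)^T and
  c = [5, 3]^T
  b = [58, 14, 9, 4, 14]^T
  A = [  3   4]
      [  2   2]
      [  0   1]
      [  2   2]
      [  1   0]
Minimize: z = 58y1 + 14y2 + 9y3 + 4y4 + 14y5

Subject to:
  C1: -3y1 - 2y2 - 2y4 - y5 ≤ -5
  C2: -4y1 - 2y2 - y3 - 2y4 ≤ -3
  y1, y2, y3, y4, y5 ≥ 0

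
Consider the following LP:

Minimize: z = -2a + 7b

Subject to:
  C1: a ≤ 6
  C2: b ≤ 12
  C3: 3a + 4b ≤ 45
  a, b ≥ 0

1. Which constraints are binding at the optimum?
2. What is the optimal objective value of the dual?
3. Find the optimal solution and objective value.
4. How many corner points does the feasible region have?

1. C1, b ≥ 0
2. -12 (by strong duality, equal to the primal optimum)
3. a = 6, b = 0, z = -12
4. 4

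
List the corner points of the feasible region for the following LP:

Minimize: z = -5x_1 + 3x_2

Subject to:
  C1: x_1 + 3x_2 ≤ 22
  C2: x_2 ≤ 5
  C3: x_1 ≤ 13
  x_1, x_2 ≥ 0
Each vertex is the intersection of two constraint boundaries that also satisfies all remaining constraints:
  x_1 = 0 and x_2 = 0 → (0, 0)
  x_1 = 13 and x_2 = 0 → (13, 0)
  x_1 + 3x_2 = 22 and x_1 = 13 → (13, 3)
  x_1 + 3x_2 = 22 and x_2 = 5 → (7, 5)
  x_2 = 5 and x_1 = 0 → (0, 5)

Vertices: (0, 0), (13, 0), (13, 3), (7, 5), (0, 5)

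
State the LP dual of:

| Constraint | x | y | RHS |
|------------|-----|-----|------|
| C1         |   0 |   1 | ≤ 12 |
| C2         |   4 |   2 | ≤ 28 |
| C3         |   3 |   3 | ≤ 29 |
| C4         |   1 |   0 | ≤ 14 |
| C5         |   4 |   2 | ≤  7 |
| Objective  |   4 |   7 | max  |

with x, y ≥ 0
Minimize: z = 12y1 + 28y2 + 29y3 + 14y4 + 7y5

Subject to:
  C1: -4y2 - 3y3 - y4 - 4y5 ≤ -4
  C2: -y1 - 2y2 - 3y3 - 2y5 ≤ -7
  y1, y2, y3, y4, y5 ≥ 0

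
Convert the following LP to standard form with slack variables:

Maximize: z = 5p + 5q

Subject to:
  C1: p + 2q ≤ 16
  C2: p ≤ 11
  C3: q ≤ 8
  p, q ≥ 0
max z = 5p + 5q

s.t.
  p + 2q + s1 = 16
  p + s2 = 11
  q + s3 = 8
  p, q, s1, s2, s3 ≥ 0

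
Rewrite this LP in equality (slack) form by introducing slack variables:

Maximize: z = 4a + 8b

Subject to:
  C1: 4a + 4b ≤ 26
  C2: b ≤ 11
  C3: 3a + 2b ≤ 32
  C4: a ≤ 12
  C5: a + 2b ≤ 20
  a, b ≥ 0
max z = 4a + 8b

s.t.
  4a + 4b + s1 = 26
  b + s2 = 11
  3a + 2b + s3 = 32
  a + s4 = 12
  a + 2b + s5 = 20
  a, b, s1, s2, s3, s4, s5 ≥ 0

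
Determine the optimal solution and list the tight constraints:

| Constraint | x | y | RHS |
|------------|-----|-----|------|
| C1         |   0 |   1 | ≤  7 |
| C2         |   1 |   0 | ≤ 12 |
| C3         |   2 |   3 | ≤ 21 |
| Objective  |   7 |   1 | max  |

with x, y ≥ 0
Optimal: x = 10.5, y = 0
Binding: C3, y ≥ 0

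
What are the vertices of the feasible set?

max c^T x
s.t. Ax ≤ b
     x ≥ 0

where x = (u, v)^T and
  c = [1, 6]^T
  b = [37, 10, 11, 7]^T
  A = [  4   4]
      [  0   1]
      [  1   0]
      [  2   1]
Each vertex is the intersection of two constraint boundaries that also satisfies all remaining constraints:
  u = 0 and v = 0 → (0, 0)
  2u + v = 7 and v = 0 → (3.5, 0)
  2u + v = 7 and u = 0 → (0, 7)

Vertices: (0, 0), (3.5, 0), (0, 7)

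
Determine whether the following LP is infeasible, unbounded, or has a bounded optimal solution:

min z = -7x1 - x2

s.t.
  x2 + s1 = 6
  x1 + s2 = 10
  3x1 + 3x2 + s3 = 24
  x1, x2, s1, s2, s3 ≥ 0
The point (8, 0) satisfies every constraint, so the LP is feasible; the constraints give x1 ≤ 10 and x2 ≤ 6, which with x1, x2 ≥ 0 keep the feasible region inside a bounded box. A feasible, bounded LP attains a finite optimum at a vertex.

Evaluating z = -7x1 - x2 at each vertex:
  (0, 0): z = 0
  (8, 0): z = -56
  (2, 6): z = -20
  (0, 6): z = -6

The LP has an optimal solution: (8, 0) with z = -56.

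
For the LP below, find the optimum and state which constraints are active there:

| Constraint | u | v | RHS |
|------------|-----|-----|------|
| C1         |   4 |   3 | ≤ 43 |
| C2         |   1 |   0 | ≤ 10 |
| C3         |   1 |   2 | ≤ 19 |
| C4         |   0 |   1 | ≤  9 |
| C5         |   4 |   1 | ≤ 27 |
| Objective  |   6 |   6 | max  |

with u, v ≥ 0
Optimal: u = 5, v = 7
Slack at optimum:
  C1: slack = 2
  C2: slack = 5
  C3: slack = 0 (binding)
  C4: slack = 2
  C5: slack = 0 (binding)
  u ≥ 0: u = 5
  v ≥ 0: v = 7
Binding constraints: C3, C5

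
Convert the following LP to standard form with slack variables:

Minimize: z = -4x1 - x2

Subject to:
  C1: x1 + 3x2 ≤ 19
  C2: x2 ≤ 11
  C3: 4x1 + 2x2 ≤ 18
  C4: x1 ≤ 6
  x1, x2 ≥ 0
min z = -4x1 - x2

s.t.
  x1 + 3x2 + s1 = 19
  x2 + s2 = 11
  4x1 + 2x2 + s3 = 18
  x1 + s4 = 6
  x1, x2, s1, s2, s3, s4 ≥ 0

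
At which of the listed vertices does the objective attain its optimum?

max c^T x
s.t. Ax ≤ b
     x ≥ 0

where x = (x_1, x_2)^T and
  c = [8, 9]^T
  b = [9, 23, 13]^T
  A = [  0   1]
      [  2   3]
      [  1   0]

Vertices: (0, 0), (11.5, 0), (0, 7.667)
Evaluating z = 8x_1 + 9x_2 at each vertex:
  (0, 0): z = 0
  (11.5, 0): z = 92
  (0, 7.667): z = 69

The largest value is z = 92, attained at (11.5, 0).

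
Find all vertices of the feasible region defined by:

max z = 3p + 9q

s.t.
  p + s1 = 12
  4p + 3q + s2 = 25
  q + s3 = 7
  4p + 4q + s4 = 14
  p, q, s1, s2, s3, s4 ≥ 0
Each vertex is the intersection of two constraint boundaries that also satisfies all remaining constraints:
  p = 0 and q = 0 → (0, 0)
  4p + 4q = 14 and q = 0 → (3.5, 0)
  4p + 4q = 14 and p = 0 → (0, 3.5)

Vertices: (0, 0), (3.5, 0), (0, 3.5)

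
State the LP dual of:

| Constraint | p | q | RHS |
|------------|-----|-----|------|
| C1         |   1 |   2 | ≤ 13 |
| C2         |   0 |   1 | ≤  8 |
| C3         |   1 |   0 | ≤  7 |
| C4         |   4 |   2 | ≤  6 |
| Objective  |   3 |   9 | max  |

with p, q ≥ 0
Minimize: z = 13y1 + 8y2 + 7y3 + 6y4

Subject to:
  C1: -y1 - y3 - 4y4 ≤ -3
  C2: -2y1 - y2 - 2y4 ≤ -9
  y1, y2, y3, y4 ≥ 0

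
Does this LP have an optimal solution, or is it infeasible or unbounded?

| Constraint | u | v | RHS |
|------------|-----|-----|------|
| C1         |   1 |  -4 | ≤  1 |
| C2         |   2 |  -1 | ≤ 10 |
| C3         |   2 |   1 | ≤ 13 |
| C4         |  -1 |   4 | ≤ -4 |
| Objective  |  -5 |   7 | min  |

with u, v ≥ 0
C1 requires u - 4v ≤ 1, while C4 (-u + 4v ≤ -4) is equivalent to u - 4v ≥ 4. Together they would need 4 ≤ u - 4v ≤ 1, which is impossible since 4 > 1. No point satisfies all constraints.

Infeasible — the constraint set is empty.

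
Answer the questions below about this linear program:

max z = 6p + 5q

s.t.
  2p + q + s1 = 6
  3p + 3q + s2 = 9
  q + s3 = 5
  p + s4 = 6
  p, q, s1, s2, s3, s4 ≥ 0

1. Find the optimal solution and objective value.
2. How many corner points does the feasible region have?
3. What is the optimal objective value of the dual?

1. p = 3, q = 0, z = 18
2. 3
3. 18 (by strong duality, equal to the primal optimum)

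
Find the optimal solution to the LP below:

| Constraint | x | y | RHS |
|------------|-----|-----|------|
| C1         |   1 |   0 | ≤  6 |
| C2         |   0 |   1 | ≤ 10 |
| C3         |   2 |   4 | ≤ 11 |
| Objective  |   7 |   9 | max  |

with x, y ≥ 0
Each vertex is the intersection of two constraint boundaries that also satisfies all remaining constraints:
  x = 0 and y = 0 → (0, 0)
  2x + 4y = 11 and y = 0 → (5.5, 0)
  2x + 4y = 11 and x = 0 → (0, 2.75)

Evaluating z = 7x + 9y at each vertex:
  (0, 0): z = 0
  (5.5, 0): z = 38.5
  (0, 2.75): z = 24.75

The maximum is at (5.5, 0) with z = 38.5.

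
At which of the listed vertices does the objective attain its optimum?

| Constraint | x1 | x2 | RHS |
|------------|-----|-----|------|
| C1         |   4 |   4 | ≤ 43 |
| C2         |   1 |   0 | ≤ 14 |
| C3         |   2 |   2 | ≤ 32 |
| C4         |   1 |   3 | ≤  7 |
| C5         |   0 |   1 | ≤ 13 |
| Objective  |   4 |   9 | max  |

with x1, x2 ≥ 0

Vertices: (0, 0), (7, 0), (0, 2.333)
Evaluating z = 4x1 + 9x2 at each vertex:
  (0, 0): z = 0
  (7, 0): z = 28
  (0, 2.333): z = 21

The largest value is z = 28, attained at (7, 0).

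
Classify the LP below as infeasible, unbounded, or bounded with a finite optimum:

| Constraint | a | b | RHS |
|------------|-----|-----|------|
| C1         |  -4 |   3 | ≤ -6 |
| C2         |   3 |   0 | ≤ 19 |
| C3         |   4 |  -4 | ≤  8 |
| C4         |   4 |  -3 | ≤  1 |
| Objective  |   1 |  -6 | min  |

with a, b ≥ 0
C4 requires 4a - 3b ≤ 1, while C1 (-4a + 3b ≤ -6) is equivalent to 4a - 3b ≥ 6. Together they would need 6 ≤ 4a - 3b ≤ 1, which is impossible since 6 > 1. No point satisfies all constraints.

The feasible region is empty; the LP is infeasible.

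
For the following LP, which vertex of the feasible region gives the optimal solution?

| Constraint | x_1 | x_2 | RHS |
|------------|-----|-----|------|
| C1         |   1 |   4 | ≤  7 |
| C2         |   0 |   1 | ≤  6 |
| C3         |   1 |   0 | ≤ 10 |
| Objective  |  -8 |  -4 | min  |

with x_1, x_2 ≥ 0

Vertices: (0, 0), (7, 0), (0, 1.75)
(7, 0) with z = -56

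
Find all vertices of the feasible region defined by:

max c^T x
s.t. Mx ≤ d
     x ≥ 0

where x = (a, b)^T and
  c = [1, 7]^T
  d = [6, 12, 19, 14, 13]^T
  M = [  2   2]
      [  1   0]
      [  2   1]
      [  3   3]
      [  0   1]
Each vertex is the intersection of two constraint boundaries that also satisfies all remaining constraints:
  a = 0 and b = 0 → (0, 0)
  2a + 2b = 6 and b = 0 → (3, 0)
  2a + 2b = 6 and a = 0 → (0, 3)

Vertices: (0, 0), (3, 0), (0, 3)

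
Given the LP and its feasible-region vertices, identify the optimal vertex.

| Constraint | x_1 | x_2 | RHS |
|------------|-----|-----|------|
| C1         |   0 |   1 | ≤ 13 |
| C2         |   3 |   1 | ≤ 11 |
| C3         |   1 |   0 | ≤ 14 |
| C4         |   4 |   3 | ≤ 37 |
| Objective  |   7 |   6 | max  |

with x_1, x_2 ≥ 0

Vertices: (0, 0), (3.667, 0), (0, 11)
Evaluating z = 7x_1 + 6x_2 at each vertex:
  (0, 0): z = 0
  (3.667, 0): z = 25.67
  (0, 11): z = 66

The largest value is z = 66, attained at (0, 11).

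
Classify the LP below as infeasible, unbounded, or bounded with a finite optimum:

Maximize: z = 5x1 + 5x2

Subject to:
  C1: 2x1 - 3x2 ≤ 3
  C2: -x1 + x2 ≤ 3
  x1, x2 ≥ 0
Feasible point: (0, 0) satisfies every constraint, so the LP is feasible.
Direction d = (1, 1): for each constraint row a, a·d ≤ 0 —
  (2)(1) + (-3)(1) = -1 ≤ 0
  (-1)(1) + (1)(1) = 0 ≤ 0
and d ≥ 0, so (0, 0) + t·d stays feasible for every t ≥ 0. Along this ray z = 5x1 + 5x2 changes by 10 per unit t, so z → +∞.

Unbounded: there is a feasible ray along which z → +∞.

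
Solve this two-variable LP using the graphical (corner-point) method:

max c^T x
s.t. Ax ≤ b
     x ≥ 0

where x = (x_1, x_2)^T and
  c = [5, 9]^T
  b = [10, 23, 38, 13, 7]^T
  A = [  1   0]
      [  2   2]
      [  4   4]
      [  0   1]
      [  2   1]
x_1 = 0, x_2 = 7, z = 63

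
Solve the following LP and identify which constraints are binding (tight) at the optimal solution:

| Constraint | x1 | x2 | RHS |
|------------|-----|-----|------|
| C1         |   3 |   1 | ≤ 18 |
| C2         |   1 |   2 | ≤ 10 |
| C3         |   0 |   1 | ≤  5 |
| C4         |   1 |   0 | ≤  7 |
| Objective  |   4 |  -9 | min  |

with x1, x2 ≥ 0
Optimal: x1 = 0, x2 = 5
Binding: C2, C3, x1 ≥ 0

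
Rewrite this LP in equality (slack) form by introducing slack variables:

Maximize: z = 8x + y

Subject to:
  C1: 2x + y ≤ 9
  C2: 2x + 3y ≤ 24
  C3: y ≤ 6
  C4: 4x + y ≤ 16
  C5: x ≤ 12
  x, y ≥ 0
max z = 8x + y

s.t.
  2x + y + s1 = 9
  2x + 3y + s2 = 24
  y + s3 = 6
  4x + y + s4 = 16
  x + s5 = 12
  x, y, s1, s2, s3, s4, s5 ≥ 0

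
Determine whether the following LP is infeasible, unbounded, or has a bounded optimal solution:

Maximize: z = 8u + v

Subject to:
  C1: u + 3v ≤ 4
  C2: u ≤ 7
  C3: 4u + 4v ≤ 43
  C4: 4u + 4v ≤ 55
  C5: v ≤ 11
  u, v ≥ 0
The point (4, 0) satisfies every constraint, so the LP is feasible; the constraints give u ≤ 7 and v ≤ 11, which with u, v ≥ 0 keep the feasible region inside a bounded box. A feasible, bounded LP attains a finite optimum at a vertex.

Evaluating z = 8u + v at each vertex:
  (0, 0): z = 0
  (4, 0): z = 32
  (0, 1.333): z = 1.333

The LP has an optimal solution: (4, 0) with z = 32.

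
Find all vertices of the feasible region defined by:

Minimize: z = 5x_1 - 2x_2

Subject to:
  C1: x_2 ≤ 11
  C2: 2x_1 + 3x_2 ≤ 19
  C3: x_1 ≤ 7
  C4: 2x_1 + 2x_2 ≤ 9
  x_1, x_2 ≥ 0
Each vertex is the intersection of two constraint boundaries that also satisfies all remaining constraints:
  x_1 = 0 and x_2 = 0 → (0, 0)
  2x_1 + 2x_2 = 9 and x_2 = 0 → (4.5, 0)
  2x_1 + 2x_2 = 9 and x_1 = 0 → (0, 4.5)

Vertices: (0, 0), (4.5, 0), (0, 4.5)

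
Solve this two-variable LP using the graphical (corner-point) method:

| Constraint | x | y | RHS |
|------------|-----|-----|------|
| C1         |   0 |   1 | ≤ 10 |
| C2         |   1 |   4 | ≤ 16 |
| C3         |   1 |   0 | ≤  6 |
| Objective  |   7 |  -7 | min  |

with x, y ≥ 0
x = 0, y = 4, z = -28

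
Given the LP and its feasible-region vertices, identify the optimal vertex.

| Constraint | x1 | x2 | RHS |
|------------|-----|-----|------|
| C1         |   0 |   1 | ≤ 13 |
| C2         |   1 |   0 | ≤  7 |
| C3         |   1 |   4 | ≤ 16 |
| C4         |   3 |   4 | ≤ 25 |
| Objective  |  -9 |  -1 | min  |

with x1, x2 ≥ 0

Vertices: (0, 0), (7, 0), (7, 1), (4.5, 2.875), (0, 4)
Evaluating z = -9x1 - x2 at each vertex:
  (0, 0): z = 0
  (7, 0): z = -63
  (7, 1): z = -64
  (4.5, 2.875): z = -43.38
  (0, 4): z = -4

The smallest value is z = -64, attained at (7, 1).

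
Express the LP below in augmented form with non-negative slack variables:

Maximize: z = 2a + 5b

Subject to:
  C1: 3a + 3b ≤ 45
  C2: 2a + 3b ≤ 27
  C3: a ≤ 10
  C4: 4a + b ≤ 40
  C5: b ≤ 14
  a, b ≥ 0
max z = 2a + 5b

s.t.
  3a + 3b + s1 = 45
  2a + 3b + s2 = 27
  a + s3 = 10
  4a + b + s4 = 40
  b + s5 = 14
  a, b, s1, s2, s3, s4, s5 ≥ 0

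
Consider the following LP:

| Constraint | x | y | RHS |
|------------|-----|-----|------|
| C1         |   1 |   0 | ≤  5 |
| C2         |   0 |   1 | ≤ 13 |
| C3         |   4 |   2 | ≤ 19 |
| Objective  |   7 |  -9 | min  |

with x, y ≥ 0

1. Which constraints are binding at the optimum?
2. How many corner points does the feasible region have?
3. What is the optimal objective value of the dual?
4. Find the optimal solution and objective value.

1. C3, x ≥ 0
2. 3
3. -85.5 (by strong duality, equal to the primal optimum)
4. x = 0, y = 9.5, z = -85.5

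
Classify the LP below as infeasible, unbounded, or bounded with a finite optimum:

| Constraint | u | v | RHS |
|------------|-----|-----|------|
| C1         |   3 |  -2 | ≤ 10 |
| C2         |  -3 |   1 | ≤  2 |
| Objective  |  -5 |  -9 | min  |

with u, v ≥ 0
Feasible point: (0, 0) satisfies every constraint, so the LP is feasible.
Direction d = (2, 3): for each constraint row a, a·d ≤ 0 —
  (3)(2) + (-2)(3) = 0 ≤ 0
  (-3)(2) + (1)(3) = -3 ≤ 0
and d ≥ 0, so (0, 0) + t·d stays feasible for every t ≥ 0. Along this ray z = -5u - 9v changes by -37 per unit t, so z → −∞.

The LP is unbounded; z can be made arbitrarily small.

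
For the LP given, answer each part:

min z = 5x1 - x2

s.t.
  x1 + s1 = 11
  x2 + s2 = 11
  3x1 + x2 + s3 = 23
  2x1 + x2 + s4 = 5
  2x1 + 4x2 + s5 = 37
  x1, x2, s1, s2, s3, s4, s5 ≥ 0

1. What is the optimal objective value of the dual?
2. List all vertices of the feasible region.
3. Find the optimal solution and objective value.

1. -5 (by strong duality, equal to the primal optimum)
2. (0, 0), (2.5, 0), (0, 5)
3. x1 = 0, x2 = 5, z = -5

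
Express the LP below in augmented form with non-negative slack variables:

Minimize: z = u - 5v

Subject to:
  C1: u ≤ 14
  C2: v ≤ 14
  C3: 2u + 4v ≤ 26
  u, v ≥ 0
min z = u - 5v

s.t.
  u + s1 = 14
  v + s2 = 14
  2u + 4v + s3 = 26
  u, v, s1, s2, s3 ≥ 0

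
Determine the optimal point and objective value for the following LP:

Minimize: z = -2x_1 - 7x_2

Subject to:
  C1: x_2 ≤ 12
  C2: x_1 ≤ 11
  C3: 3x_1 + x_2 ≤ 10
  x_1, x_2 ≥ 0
Each vertex is the intersection of two constraint boundaries that also satisfies all remaining constraints:
  x_1 = 0 and x_2 = 0 → (0, 0)
  3x_1 + x_2 = 10 and x_2 = 0 → (3.333, 0)
  3x_1 + x_2 = 10 and x_1 = 0 → (0, 10)

Evaluating z = -2x_1 - 7x_2 at each vertex:
  (0, 0): z = 0
  (3.333, 0): z = -6.667
  (0, 10): z = -70

The minimum is at (0, 10) with z = -70.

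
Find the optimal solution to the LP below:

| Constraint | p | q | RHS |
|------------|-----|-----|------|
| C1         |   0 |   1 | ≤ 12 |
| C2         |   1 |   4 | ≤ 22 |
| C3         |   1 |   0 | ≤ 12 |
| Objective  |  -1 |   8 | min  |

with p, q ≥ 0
Each vertex is the intersection of two constraint boundaries that also satisfies all remaining constraints:
  p = 0 and q = 0 → (0, 0)
  p = 12 and q = 0 → (12, 0)
  p + 4q = 22 and p = 12 → (12, 2.5)
  p + 4q = 22 and p = 0 → (0, 5.5)

Evaluating z = -p + 8q at each vertex:
  (0, 0): z = 0
  (12, 0): z = -12
  (12, 2.5): z = 8
  (0, 5.5): z = 44

The minimum is at (12, 0) with z = -12.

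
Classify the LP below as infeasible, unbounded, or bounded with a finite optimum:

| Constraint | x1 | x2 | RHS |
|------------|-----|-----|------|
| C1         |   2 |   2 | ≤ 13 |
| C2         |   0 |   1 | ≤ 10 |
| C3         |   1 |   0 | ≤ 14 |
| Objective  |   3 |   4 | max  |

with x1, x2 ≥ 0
The point (0, 6.5) satisfies every constraint, so the LP is feasible; the constraints give x1 ≤ 14 and x2 ≤ 10, which with x1, x2 ≥ 0 keep the feasible region inside a bounded box. A feasible, bounded LP attains a finite optimum at a vertex.

Evaluating z = 3x1 + 4x2 at each vertex:
  (0, 0): z = 0
  (6.5, 0): z = 19.5
  (0, 6.5): z = 26

The LP has an optimal solution: (0, 6.5) with z = 26.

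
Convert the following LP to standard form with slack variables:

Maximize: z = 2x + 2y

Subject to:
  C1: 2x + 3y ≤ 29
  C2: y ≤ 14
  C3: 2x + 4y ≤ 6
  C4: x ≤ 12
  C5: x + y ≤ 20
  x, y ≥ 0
max z = 2x + 2y

s.t.
  2x + 3y + s1 = 29
  y + s2 = 14
  2x + 4y + s3 = 6
  x + s4 = 12
  x + y + s5 = 20
  x, y, s1, s2, s3, s4, s5 ≥ 0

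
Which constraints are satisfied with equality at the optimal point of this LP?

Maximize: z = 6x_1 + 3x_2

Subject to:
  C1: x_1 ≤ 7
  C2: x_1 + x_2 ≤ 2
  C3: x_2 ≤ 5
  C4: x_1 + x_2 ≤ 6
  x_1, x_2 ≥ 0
Optimal: x_1 = 2, x_2 = 0
Binding: C2, x_2 ≥ 0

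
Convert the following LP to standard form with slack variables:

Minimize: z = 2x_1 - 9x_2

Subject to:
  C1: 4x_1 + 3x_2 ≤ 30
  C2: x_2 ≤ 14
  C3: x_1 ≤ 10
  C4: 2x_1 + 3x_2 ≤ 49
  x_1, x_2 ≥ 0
min z = 2x_1 - 9x_2

s.t.
  4x_1 + 3x_2 + s1 = 30
  x_2 + s2 = 14
  x_1 + s3 = 10
  2x_1 + 3x_2 + s4 = 49
  x_1, x_2, s1, s2, s3, s4 ≥ 0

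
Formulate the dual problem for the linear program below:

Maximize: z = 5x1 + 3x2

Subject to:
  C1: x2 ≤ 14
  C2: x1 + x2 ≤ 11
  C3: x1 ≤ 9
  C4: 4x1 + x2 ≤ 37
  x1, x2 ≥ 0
Minimize: z = 14y1 + 11y2 + 9y3 + 37y4

Subject to:
  C1: -y2 - y3 - 4y4 ≤ -5
  C2: -y1 - y2 - y4 ≤ -3
  y1, y2, y3, y4 ≥ 0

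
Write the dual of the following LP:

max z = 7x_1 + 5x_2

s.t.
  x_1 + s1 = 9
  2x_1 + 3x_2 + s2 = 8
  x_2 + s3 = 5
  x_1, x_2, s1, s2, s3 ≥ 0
Minimize: z = 9y1 + 8y2 + 5y3

Subject to:
  C1: -y1 - 2y2 ≤ -7
  C2: -3y2 - y3 ≤ -5
  y1, y2, y3 ≥ 0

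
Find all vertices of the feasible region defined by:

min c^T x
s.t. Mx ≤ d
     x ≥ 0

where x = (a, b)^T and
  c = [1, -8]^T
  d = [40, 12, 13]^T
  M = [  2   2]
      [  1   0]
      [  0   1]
Each vertex is the intersection of two constraint boundaries that also satisfies all remaining constraints:
  a = 0 and b = 0 → (0, 0)
  a = 12 and b = 0 → (12, 0)
  2a + 2b = 40 and a = 12 → (12, 8)
  2a + 2b = 40 and b = 13 → (7, 13)
  b = 13 and a = 0 → (0, 13)

Vertices: (0, 0), (12, 0), (12, 8), (7, 13), (0, 13)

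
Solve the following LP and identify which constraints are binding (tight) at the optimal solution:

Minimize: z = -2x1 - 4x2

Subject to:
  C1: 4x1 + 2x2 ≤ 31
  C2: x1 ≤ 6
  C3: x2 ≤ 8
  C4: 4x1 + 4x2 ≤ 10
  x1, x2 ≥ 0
Optimal: x1 = 0, x2 = 2.5
Slack at optimum:
  C1: slack = 26
  C2: slack = 6
  C3: slack = 5.5
  C4: slack = 0 (binding)
  x1 ≥ 0: x1 = 0 (binding)
  x2 ≥ 0: x2 = 2.5
Binding constraints: C4, x1 ≥ 0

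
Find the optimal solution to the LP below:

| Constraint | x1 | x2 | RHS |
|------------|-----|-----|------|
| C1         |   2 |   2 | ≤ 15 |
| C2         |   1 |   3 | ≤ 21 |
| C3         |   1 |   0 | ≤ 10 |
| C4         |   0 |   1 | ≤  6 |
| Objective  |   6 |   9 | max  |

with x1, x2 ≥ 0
x1 = 1.5, x2 = 6, z = 63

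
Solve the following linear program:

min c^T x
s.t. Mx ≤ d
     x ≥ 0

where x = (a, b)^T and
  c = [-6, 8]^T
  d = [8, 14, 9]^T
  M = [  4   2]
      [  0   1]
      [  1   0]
Each vertex is the intersection of two constraint boundaries that also satisfies all remaining constraints:
  a = 0 and b = 0 → (0, 0)
  4a + 2b = 8 and b = 0 → (2, 0)
  4a + 2b = 8 and a = 0 → (0, 4)

Evaluating z = -6a + 8b at each vertex:
  (0, 0): z = 0
  (2, 0): z = -12
  (0, 4): z = 32

The minimum is at (2, 0) with z = -12.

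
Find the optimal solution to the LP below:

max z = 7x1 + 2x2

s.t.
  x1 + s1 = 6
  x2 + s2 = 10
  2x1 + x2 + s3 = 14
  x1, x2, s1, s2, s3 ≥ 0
x1 = 6, x2 = 2, z = 46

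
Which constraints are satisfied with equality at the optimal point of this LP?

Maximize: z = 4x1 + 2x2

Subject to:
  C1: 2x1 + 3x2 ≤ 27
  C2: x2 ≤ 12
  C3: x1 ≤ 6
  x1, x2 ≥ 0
Optimal: x1 = 6, x2 = 5
Slack at optimum:
  C1: slack = 0 (binding)
  C2: slack = 7
  C3: slack = 0 (binding)
  x1 ≥ 0: x1 = 6
  x2 ≥ 0: x2 = 5
Binding constraints: C1, C3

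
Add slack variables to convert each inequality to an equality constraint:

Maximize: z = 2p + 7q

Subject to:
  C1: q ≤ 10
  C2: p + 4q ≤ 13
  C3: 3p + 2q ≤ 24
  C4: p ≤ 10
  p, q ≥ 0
max z = 2p + 7q

s.t.
  q + s1 = 10
  p + 4q + s2 = 13
  3p + 2q + s3 = 24
  p + s4 = 10
  p, q, s1, s2, s3, s4 ≥ 0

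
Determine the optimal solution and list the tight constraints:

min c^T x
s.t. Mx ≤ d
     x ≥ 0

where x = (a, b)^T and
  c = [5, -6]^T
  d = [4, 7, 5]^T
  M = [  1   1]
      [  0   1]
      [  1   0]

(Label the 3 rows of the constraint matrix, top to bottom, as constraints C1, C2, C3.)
Optimal: a = 0, b = 4
Binding: C1, a ≥ 0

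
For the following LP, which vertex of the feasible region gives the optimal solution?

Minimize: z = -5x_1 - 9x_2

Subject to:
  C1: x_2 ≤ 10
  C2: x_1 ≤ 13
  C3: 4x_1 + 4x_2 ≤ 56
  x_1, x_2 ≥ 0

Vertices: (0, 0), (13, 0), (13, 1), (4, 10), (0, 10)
Evaluating z = -5x_1 - 9x_2 at each vertex:
  (0, 0): z = 0
  (13, 0): z = -65
  (13, 1): z = -74
  (4, 10): z = -110
  (0, 10): z = -90

The smallest value is z = -110, attained at (4, 10).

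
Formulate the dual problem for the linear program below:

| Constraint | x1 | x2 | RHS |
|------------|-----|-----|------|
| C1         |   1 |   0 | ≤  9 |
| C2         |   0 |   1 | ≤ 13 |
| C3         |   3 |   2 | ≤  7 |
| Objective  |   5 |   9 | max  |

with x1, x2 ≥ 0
Minimize: z = 9y1 + 13y2 + 7y3

Subject to:
  C1: -y1 - 3y3 ≤ -5
  C2: -y2 - 2y3 ≤ -9
  y1, y2, y3 ≥ 0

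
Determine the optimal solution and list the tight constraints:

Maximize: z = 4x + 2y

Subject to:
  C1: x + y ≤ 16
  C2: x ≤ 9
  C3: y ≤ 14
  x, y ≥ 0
Optimal: x = 9, y = 7
Slack at optimum:
  C1: slack = 0 (binding)
  C2: slack = 0 (binding)
  C3: slack = 7
  x ≥ 0: x = 9
  y ≥ 0: y = 7
Binding constraints: C1, C2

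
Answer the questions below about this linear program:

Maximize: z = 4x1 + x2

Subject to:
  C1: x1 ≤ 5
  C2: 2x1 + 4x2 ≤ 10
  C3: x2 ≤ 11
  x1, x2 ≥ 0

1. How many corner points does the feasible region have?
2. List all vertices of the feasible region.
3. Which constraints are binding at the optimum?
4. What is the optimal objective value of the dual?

1. 3
2. (0, 0), (5, 0), (0, 2.5)
3. C1, C2, x2 ≥ 0
4. 20 (by strong duality, equal to the primal optimum)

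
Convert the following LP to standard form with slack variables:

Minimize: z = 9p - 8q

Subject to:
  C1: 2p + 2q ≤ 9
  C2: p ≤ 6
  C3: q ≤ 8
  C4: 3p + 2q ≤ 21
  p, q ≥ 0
min z = 9p - 8q

s.t.
  2p + 2q + s1 = 9
  p + s2 = 6
  q + s3 = 8
  3p + 2q + s4 = 21
  p, q, s1, s2, s3, s4 ≥ 0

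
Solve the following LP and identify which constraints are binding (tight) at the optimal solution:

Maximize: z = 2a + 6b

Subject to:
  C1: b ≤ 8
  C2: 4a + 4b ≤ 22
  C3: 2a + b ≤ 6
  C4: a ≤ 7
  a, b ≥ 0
Optimal: a = 0, b = 5.5
Slack at optimum:
  C1: slack = 2.5
  C2: slack = 0 (binding)
  C3: slack = 0.5
  C4: slack = 7
  a ≥ 0: a = 0 (binding)
  b ≥ 0: b = 5.5
Binding constraints: C2, a ≥ 0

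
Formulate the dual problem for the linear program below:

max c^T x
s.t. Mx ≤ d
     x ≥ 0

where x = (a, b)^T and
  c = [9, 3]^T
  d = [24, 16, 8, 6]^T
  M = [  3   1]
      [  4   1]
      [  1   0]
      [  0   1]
Minimize: z = 24y1 + 16y2 + 8y3 + 6y4

Subject to:
  C1: -3y1 - 4y2 - y3 ≤ -9
  C2: -y1 - y2 - y4 ≤ -3
  y1, y2, y3, y4 ≥ 0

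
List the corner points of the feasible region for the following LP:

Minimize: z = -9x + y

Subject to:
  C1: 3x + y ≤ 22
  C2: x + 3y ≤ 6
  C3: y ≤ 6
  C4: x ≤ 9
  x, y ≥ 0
Each vertex is the intersection of two constraint boundaries that also satisfies all remaining constraints:
  x = 0 and y = 0 → (0, 0)
  x + 3y = 6 and y = 0 → (6, 0)
  x + 3y = 6 and x = 0 → (0, 2)

Vertices: (0, 0), (6, 0), (0, 2)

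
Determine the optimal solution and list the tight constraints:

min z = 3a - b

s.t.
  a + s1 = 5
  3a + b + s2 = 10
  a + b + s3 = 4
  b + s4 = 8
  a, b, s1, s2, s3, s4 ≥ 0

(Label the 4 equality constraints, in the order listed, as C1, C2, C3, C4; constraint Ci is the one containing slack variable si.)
Optimal: a = 0, b = 4
Binding: C3, a ≥ 0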